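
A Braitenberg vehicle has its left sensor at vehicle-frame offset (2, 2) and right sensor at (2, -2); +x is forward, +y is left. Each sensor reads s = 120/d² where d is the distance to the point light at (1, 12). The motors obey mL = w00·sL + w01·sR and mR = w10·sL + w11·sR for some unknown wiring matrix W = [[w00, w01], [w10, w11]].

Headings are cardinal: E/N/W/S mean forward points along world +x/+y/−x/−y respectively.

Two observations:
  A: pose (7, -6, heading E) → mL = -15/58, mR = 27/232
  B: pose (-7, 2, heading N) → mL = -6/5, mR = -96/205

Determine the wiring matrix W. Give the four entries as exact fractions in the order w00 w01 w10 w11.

obs A: pose=(7,-6,E) → sL=3/8, sR=15/58, mL=-15/58, mR=27/232
obs B: pose=(-7,2,N) → sL=30/41, sR=6/5, mL=-6/5, mR=-96/205
sensor matrix S = [[3/8, 15/58], [30/41, 6/5]]; det S = 6201/23780
solve [mL_A; mL_B] = S·[w00; w01] and [mR_A; mR_B] = S·[w10; w11]:
  w00 = 0, w01 = -1, w10 = 1, w11 = -1

0 -1 1 -1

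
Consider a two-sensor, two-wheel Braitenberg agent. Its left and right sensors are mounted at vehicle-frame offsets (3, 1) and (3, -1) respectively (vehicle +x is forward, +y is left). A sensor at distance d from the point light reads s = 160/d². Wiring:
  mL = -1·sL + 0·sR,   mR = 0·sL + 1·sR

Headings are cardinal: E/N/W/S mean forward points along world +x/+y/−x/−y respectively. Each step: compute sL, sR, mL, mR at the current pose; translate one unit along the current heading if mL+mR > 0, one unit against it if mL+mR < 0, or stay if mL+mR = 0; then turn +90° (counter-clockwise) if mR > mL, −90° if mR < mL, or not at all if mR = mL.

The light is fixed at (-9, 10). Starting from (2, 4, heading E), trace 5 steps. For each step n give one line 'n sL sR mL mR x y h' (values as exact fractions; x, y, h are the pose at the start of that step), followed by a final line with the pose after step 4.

n=0: pose=(2,4,E); sL=160/221, sR=32/49; mL=-160/221, mR=32/49; mL+mR=-768/10829 → advance -1; mR−mL=14912/10829 → turn +1·90°
n=1: pose=(1,4,N); sL=16/9, sR=16/13; mL=-16/9, mR=16/13; mL+mR=-64/117 → advance -1; mR−mL=352/117 → turn +1·90°
n=2: pose=(1,3,W); sL=160/113, sR=32/17; mL=-160/113, mR=32/17; mL+mR=896/1921 → advance +1; mR−mL=6336/1921 → turn +1·90°
n=3: pose=(0,3,S); sL=4/5, sR=40/41; mL=-4/5, mR=40/41; mL+mR=36/205 → advance +1; mR−mL=364/205 → turn +1·90°
n=4: pose=(0,2,E); sL=160/193, sR=32/45; mL=-160/193, mR=32/45; mL+mR=-1024/8685 → advance -1; mR−mL=13376/8685 → turn +1·90°

0 160/221 32/49 -160/221 32/49 2 4 E
1 16/9 16/13 -16/9 16/13 1 4 N
2 160/113 32/17 -160/113 32/17 1 3 W
3 4/5 40/41 -4/5 40/41 0 3 S
4 160/193 32/45 -160/193 32/45 0 2 E
final -1 2 N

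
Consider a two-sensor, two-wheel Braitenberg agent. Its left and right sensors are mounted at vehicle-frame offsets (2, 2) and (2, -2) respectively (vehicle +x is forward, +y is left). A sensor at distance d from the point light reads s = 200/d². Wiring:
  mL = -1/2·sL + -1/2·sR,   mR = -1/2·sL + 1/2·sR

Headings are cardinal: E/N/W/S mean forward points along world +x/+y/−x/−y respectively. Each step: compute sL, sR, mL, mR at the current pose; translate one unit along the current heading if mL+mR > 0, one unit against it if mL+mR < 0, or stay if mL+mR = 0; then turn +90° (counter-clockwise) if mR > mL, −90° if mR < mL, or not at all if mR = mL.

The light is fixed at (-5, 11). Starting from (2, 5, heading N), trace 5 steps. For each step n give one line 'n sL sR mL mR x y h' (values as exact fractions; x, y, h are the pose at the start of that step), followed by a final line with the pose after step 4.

0 200/41 200/97 -13800/3977 -5600/3977 2 5 N
1 100/53 4 -156/53 56/53 2 4 W
2 200/181 200/117 -29800/21177 6400/21177 3 4 S
3 50/29 50/41 -1750/1189 -300/1189 3 5 E
4 200/41 200/97 -13800/3977 -5600/3977 2 5 N
final 2 4 W

n=0: pose=(2,5,N); sL=200/41, sR=200/97; mL=-13800/3977, mR=-5600/3977; mL+mR=-200/41 → advance -1; mR−mL=200/97 → turn +1·90°
n=1: pose=(2,4,W); sL=100/53, sR=4; mL=-156/53, mR=56/53; mL+mR=-100/53 → advance -1; mR−mL=4 → turn +1·90°
n=2: pose=(3,4,S); sL=200/181, sR=200/117; mL=-29800/21177, mR=6400/21177; mL+mR=-200/181 → advance -1; mR−mL=200/117 → turn +1·90°
n=3: pose=(3,5,E); sL=50/29, sR=50/41; mL=-1750/1189, mR=-300/1189; mL+mR=-50/29 → advance -1; mR−mL=50/41 → turn +1·90°
n=4: pose=(2,5,N); sL=200/41, sR=200/97; mL=-13800/3977, mR=-5600/3977; mL+mR=-200/41 → advance -1; mR−mL=200/97 → turn +1·90°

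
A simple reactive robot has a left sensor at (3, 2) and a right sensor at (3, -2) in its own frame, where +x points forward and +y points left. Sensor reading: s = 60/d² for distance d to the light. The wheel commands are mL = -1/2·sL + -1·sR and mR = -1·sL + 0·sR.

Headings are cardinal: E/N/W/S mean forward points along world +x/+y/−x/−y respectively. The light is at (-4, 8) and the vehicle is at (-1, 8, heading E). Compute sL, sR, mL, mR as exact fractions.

3/2 3/2 -9/4 -3/2

left sensor world pos  = (2, 10); dL² = 40
right sensor world pos = (2, 6); dR² = 40
sL = 60/40 = 3/2
sR = 60/40 = 3/2
mL = -1/2·sL + -1·sR = -9/4
mR = -1·sL + 0·sR = -3/2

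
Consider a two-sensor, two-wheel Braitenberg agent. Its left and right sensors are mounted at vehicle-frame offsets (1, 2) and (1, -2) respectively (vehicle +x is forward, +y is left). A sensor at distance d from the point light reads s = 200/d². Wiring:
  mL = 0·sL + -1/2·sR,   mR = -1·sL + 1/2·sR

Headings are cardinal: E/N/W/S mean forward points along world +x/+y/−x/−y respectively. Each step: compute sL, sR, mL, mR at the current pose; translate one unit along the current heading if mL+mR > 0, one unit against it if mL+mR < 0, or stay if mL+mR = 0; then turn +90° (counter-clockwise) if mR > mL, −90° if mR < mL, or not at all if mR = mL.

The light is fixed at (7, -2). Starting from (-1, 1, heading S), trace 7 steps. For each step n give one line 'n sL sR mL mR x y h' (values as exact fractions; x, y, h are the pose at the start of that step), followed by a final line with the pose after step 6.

n=0: pose=(-1,1,S); sL=5, sR=25/13; mL=-25/26, mR=-105/26; mL+mR=-5 → advance -1; mR−mL=-40/13 → turn -1·90°
n=1: pose=(-1,2,W); sL=40/17, sR=200/117; mL=-100/117, mR=-2980/1989; mL+mR=-40/17 → advance -1; mR−mL=-1280/1989 → turn -1·90°
n=2: pose=(0,2,N); sL=100/53, sR=4; mL=-2, mR=6/53; mL+mR=-100/53 → advance -1; mR−mL=112/53 → turn +1·90°
n=3: pose=(0,1,W); sL=40/13, sR=200/89; mL=-100/89, mR=-2260/1157; mL+mR=-40/13 → advance -1; mR−mL=-960/1157 → turn -1·90°
n=4: pose=(1,1,N); sL=5/2, sR=25/4; mL=-25/8, mR=5/8; mL+mR=-5/2 → advance -1; mR−mL=15/4 → turn +1·90°
n=5: pose=(1,0,W); sL=200/49, sR=40/13; mL=-20/13, mR=-1620/637; mL+mR=-200/49 → advance -1; mR−mL=-640/637 → turn -1·90°
n=6: pose=(2,0,N); sL=100/29, sR=100/9; mL=-50/9, mR=550/261; mL+mR=-100/29 → advance -1; mR−mL=2000/261 → turn +1·90°

0 5 25/13 -25/26 -105/26 -1 1 S
1 40/17 200/117 -100/117 -2980/1989 -1 2 W
2 100/53 4 -2 6/53 0 2 N
3 40/13 200/89 -100/89 -2260/1157 0 1 W
4 5/2 25/4 -25/8 5/8 1 1 N
5 200/49 40/13 -20/13 -1620/637 1 0 W
6 100/29 100/9 -50/9 550/261 2 0 N
final 2 -1 W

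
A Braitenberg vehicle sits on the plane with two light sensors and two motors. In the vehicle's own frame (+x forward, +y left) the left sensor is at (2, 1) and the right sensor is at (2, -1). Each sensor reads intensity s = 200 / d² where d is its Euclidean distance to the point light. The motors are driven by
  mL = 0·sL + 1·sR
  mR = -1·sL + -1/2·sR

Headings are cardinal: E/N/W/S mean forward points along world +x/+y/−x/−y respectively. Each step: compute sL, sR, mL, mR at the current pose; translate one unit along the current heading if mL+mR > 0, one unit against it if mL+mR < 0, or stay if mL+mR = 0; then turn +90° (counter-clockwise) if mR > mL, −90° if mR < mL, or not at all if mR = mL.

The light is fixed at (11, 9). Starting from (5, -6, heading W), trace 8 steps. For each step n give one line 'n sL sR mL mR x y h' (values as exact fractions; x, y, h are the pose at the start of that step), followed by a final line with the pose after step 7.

0 5/8 10/13 10/13 -105/104 5 -6 W
1 40/41 40/37 40/37 -2300/1517 6 -6 N
2 100/117 100/149 100/149 -20750/17433 6 -7 E
3 200/349 200/373 200/373 -109500/130177 5 -7 S
4 5/8 10/13 10/13 -105/104 5 -6 W
5 40/41 40/37 40/37 -2300/1517 6 -6 N
6 100/117 100/149 100/149 -20750/17433 6 -7 E
7 200/349 200/373 200/373 -109500/130177 5 -7 S
final 5 -6 W

n=0: pose=(5,-6,W); sL=5/8, sR=10/13; mL=10/13, mR=-105/104; mL+mR=-25/104 → advance -1; mR−mL=-185/104 → turn -1·90°
n=1: pose=(6,-6,N); sL=40/41, sR=40/37; mL=40/37, mR=-2300/1517; mL+mR=-660/1517 → advance -1; mR−mL=-3940/1517 → turn -1·90°
n=2: pose=(6,-7,E); sL=100/117, sR=100/149; mL=100/149, mR=-20750/17433; mL+mR=-9050/17433 → advance -1; mR−mL=-32450/17433 → turn -1·90°
n=3: pose=(5,-7,S); sL=200/349, sR=200/373; mL=200/373, mR=-109500/130177; mL+mR=-39700/130177 → advance -1; mR−mL=-179300/130177 → turn -1·90°
n=4: pose=(5,-6,W); sL=5/8, sR=10/13; mL=10/13, mR=-105/104; mL+mR=-25/104 → advance -1; mR−mL=-185/104 → turn -1·90°
n=5: pose=(6,-6,N); sL=40/41, sR=40/37; mL=40/37, mR=-2300/1517; mL+mR=-660/1517 → advance -1; mR−mL=-3940/1517 → turn -1·90°
n=6: pose=(6,-7,E); sL=100/117, sR=100/149; mL=100/149, mR=-20750/17433; mL+mR=-9050/17433 → advance -1; mR−mL=-32450/17433 → turn -1·90°
n=7: pose=(5,-7,S); sL=200/349, sR=200/373; mL=200/373, mR=-109500/130177; mL+mR=-39700/130177 → advance -1; mR−mL=-179300/130177 → turn -1·90°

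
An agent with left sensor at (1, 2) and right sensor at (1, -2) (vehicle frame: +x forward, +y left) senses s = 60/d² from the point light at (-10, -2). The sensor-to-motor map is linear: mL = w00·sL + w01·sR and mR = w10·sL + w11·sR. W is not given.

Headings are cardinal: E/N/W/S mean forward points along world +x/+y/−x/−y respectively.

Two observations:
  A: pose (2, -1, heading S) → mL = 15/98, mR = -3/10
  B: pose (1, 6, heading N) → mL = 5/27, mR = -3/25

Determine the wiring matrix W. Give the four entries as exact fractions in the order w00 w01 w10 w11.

1/2 0 0 -1/2

obs A: pose=(2,-1,S) → sL=15/49, sR=3/5, mL=15/98, mR=-3/10
obs B: pose=(1,6,N) → sL=10/27, sR=6/25, mL=5/27, mR=-3/25
sensor matrix S = [[15/49, 3/5], [10/27, 6/25]]; det S = -328/2205
solve [mL_A; mL_B] = S·[w00; w01] and [mR_A; mR_B] = S·[w10; w11]:
  w00 = 1/2, w01 = 0, w10 = 0, w11 = -1/2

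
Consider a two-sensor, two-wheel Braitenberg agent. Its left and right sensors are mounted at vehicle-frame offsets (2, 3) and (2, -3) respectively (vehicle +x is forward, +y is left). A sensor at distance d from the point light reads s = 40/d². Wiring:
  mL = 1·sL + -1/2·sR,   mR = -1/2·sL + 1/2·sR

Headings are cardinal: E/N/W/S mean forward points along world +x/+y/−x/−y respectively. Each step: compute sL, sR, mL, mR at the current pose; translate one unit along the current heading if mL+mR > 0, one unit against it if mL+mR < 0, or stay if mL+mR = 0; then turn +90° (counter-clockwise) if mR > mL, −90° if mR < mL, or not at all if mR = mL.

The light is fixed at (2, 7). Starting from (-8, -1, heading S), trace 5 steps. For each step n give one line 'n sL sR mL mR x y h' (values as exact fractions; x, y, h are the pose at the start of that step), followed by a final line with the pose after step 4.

0 40/149 40/269 7780/40081 -2400/40081 -8 -1 S
1 5/36 2/9 1/36 1/24 -8 -2 W
2 8/37 40/317 1796/11729 -528/11729 -9 -2 S
3 20/169 20/109 490/18421 600/18421 -9 -3 W
4 8/45 40/369 76/615 -64/1845 -10 -3 S
final -10 -4 W

n=0: pose=(-8,-1,S); sL=40/149, sR=40/269; mL=7780/40081, mR=-2400/40081; mL+mR=20/149 → advance +1; mR−mL=-10180/40081 → turn -1·90°
n=1: pose=(-8,-2,W); sL=5/36, sR=2/9; mL=1/36, mR=1/24; mL+mR=5/72 → advance +1; mR−mL=1/72 → turn +1·90°
n=2: pose=(-9,-2,S); sL=8/37, sR=40/317; mL=1796/11729, mR=-528/11729; mL+mR=4/37 → advance +1; mR−mL=-2324/11729 → turn -1·90°
n=3: pose=(-9,-3,W); sL=20/169, sR=20/109; mL=490/18421, mR=600/18421; mL+mR=10/169 → advance +1; mR−mL=110/18421 → turn +1·90°
n=4: pose=(-10,-3,S); sL=8/45, sR=40/369; mL=76/615, mR=-64/1845; mL+mR=4/45 → advance +1; mR−mL=-292/1845 → turn -1·90°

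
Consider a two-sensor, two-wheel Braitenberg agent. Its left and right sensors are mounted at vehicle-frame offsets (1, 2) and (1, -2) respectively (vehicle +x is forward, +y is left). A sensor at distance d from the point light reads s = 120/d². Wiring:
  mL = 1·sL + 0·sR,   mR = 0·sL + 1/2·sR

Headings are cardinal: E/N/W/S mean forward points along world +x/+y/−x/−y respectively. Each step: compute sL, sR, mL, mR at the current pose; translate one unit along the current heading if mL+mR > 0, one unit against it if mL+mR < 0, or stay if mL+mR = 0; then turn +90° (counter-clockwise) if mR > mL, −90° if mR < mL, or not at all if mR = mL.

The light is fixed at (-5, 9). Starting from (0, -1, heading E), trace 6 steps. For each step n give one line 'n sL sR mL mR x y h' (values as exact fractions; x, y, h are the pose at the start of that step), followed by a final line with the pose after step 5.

n=0: pose=(0,-1,E); sL=6/5, sR=2/3; mL=6/5, mR=1/3; mL+mR=23/15 → advance +1; mR−mL=-13/15 → turn -1·90°
n=1: pose=(1,-1,S); sL=24/37, sR=120/137; mL=24/37, mR=60/137; mL+mR=5508/5069 → advance +1; mR−mL=-1068/5069 → turn -1·90°
n=2: pose=(1,-2,W); sL=60/97, sR=60/53; mL=60/97, mR=30/53; mL+mR=6090/5141 → advance +1; mR−mL=-270/5141 → turn -1·90°
n=3: pose=(0,-2,N); sL=120/109, sR=120/149; mL=120/109, mR=60/149; mL+mR=24420/16241 → advance +1; mR−mL=-11340/16241 → turn -1·90°
n=4: pose=(0,-1,E); sL=6/5, sR=2/3; mL=6/5, mR=1/3; mL+mR=23/15 → advance +1; mR−mL=-13/15 → turn -1·90°
n=5: pose=(1,-1,S); sL=24/37, sR=120/137; mL=24/37, mR=60/137; mL+mR=5508/5069 → advance +1; mR−mL=-1068/5069 → turn -1·90°

0 6/5 2/3 6/5 1/3 0 -1 E
1 24/37 120/137 24/37 60/137 1 -1 S
2 60/97 60/53 60/97 30/53 1 -2 W
3 120/109 120/149 120/109 60/149 0 -2 N
4 6/5 2/3 6/5 1/3 0 -1 E
5 24/37 120/137 24/37 60/137 1 -1 S
final 1 -2 W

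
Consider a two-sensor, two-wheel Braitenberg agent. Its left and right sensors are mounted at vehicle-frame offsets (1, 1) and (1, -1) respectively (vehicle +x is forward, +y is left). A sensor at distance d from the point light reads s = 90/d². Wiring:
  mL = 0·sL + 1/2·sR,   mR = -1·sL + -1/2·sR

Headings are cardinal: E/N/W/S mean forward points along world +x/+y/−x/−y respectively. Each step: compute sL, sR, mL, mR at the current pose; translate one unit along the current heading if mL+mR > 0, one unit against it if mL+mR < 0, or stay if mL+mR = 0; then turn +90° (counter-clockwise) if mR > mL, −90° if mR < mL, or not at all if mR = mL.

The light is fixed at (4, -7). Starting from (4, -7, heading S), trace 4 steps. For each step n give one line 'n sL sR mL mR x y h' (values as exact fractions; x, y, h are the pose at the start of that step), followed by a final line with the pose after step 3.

0 45 45 45/2 -135/2 4 -7 S
1 90 18 9 -99 4 -6 W
2 45/2 45/4 45/8 -225/8 5 -6 N
3 18 18 9 -27 5 -7 E
final 4 -7 S

n=0: pose=(4,-7,S); sL=45, sR=45; mL=45/2, mR=-135/2; mL+mR=-45 → advance -1; mR−mL=-90 → turn -1·90°
n=1: pose=(4,-6,W); sL=90, sR=18; mL=9, mR=-99; mL+mR=-90 → advance -1; mR−mL=-108 → turn -1·90°
n=2: pose=(5,-6,N); sL=45/2, sR=45/4; mL=45/8, mR=-225/8; mL+mR=-45/2 → advance -1; mR−mL=-135/4 → turn -1·90°
n=3: pose=(5,-7,E); sL=18, sR=18; mL=9, mR=-27; mL+mR=-18 → advance -1; mR−mL=-36 → turn -1·90°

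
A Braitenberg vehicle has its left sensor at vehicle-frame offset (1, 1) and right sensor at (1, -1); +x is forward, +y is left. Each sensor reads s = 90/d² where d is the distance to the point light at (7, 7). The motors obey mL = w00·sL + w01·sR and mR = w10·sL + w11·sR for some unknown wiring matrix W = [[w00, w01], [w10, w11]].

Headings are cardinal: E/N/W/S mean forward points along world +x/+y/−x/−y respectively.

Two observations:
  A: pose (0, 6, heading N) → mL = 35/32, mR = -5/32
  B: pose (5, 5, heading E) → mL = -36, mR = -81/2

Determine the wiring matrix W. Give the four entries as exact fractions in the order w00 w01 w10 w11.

obs A: pose=(0,6,N) → sL=45/32, sR=5/2, mL=35/32, mR=-5/32
obs B: pose=(5,5,E) → sL=45, sR=9, mL=-36, mR=-81/2
sensor matrix S = [[45/32, 5/2], [45, 9]]; det S = -3195/32
solve [mL_A; mL_B] = S·[w00; w01] and [mR_A; mR_B] = S·[w10; w11]:
  w00 = -1, w01 = 1, w10 = -1, w11 = 1/2

-1 1 -1 1/2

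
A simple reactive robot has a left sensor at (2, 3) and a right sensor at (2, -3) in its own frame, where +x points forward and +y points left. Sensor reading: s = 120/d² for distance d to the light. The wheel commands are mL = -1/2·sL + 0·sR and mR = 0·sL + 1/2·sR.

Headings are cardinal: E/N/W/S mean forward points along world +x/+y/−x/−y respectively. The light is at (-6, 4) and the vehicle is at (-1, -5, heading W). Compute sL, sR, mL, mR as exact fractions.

40/51 8/3 -20/51 4/3

left sensor world pos  = (-3, -8); dL² = 153
right sensor world pos = (-3, -2); dR² = 45
sL = 120/153 = 40/51
sR = 120/45 = 8/3
mL = -1/2·sL + 0·sR = -20/51
mR = 0·sL + 1/2·sR = 4/3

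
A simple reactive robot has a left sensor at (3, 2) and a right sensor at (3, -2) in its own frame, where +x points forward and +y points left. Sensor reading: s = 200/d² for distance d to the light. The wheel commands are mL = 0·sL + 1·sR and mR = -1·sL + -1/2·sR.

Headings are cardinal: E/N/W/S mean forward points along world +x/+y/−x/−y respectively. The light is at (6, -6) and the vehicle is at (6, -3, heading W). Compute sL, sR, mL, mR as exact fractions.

20 100/17 100/17 -390/17

left sensor world pos  = (3, -5); dL² = 10
right sensor world pos = (3, -1); dR² = 34
sL = 200/10 = 20
sR = 200/34 = 100/17
mL = 0·sL + 1·sR = 100/17
mR = -1·sL + -1/2·sR = -390/17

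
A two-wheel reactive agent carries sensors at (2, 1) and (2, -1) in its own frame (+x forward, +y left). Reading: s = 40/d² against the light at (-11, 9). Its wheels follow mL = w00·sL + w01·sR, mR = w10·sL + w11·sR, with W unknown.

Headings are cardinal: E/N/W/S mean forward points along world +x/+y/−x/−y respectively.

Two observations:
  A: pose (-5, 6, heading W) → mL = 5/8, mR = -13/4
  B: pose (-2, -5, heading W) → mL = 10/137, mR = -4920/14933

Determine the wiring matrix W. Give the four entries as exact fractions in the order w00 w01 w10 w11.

obs A: pose=(-5,6,W) → sL=5/4, sR=2, mL=5/8, mR=-13/4
obs B: pose=(-2,-5,W) → sL=20/137, sR=20/109, mL=10/137, mR=-4920/14933
sensor matrix S = [[5/4, 2], [20/137, 20/109]]; det S = -935/14933
solve [mL_A; mL_B] = S·[w00; w01] and [mR_A; mR_B] = S·[w10; w11]:
  w00 = 1/2, w01 = 0, w10 = -1, w11 = -1

1/2 0 -1 -1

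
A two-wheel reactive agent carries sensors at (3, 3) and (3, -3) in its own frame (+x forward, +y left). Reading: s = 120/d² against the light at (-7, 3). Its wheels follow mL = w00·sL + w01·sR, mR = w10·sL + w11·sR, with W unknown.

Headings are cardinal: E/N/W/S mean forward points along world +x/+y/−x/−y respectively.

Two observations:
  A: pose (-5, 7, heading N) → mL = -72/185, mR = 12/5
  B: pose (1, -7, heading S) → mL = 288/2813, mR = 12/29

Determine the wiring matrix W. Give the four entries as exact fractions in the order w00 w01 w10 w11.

-1/2 1/2 1 0

obs A: pose=(-5,7,N) → sL=12/5, sR=60/37, mL=-72/185, mR=12/5
obs B: pose=(1,-7,S) → sL=12/29, sR=60/97, mL=288/2813, mR=12/29
sensor matrix S = [[12/5, 60/37], [12/29, 60/97]]; det S = 84672/104081
solve [mL_A; mL_B] = S·[w00; w01] and [mR_A; mR_B] = S·[w10; w11]:
  w00 = -1/2, w01 = 1/2, w10 = 1, w11 = 0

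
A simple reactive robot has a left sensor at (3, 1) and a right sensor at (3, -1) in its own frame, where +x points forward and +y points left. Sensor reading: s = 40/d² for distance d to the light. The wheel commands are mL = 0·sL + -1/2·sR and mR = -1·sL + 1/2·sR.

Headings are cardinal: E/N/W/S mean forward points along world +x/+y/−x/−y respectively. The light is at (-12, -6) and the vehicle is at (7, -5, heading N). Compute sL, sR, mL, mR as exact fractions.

2/17 5/52 -5/104 -123/1768

left sensor world pos  = (6, -2); dL² = 340
right sensor world pos = (8, -2); dR² = 416
sL = 40/340 = 2/17
sR = 40/416 = 5/52
mL = 0·sL + -1/2·sR = -5/104
mR = -1·sL + 1/2·sR = -123/1768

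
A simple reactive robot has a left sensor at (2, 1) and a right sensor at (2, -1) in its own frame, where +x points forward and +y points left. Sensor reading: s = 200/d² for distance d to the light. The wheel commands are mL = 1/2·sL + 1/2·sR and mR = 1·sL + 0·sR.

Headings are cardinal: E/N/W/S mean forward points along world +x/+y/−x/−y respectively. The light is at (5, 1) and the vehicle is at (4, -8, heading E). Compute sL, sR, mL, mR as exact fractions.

40/13 200/101 3320/1313 40/13

left sensor world pos  = (6, -7); dL² = 65
right sensor world pos = (6, -9); dR² = 101
sL = 200/65 = 40/13
sR = 200/101 = 200/101
mL = 1/2·sL + 1/2·sR = 3320/1313
mR = 1·sL + 0·sR = 40/13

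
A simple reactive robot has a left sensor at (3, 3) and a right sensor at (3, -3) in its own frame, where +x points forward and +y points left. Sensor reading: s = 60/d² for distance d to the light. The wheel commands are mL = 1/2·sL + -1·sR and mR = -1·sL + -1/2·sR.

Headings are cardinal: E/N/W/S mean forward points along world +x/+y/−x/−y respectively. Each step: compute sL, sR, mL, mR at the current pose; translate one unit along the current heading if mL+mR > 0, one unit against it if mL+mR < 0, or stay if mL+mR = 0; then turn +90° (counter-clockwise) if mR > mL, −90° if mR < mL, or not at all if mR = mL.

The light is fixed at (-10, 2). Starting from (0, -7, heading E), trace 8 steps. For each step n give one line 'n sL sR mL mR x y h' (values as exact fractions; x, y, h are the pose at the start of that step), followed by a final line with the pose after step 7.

0 12/41 60/313 -582/12833 -4986/12833 0 -7 E
1 5/24 1/3 -11/48 -3/8 -1 -7 S
2 60/157 60/61 -7590/9577 -8370/9577 -1 -6 W
3 30/37 30/97 345/3589 -3465/3589 0 -6 N
4 12/41 60/313 -582/12833 -4986/12833 0 -7 E
5 5/24 1/3 -11/48 -3/8 -1 -7 S
6 60/157 60/61 -7590/9577 -8370/9577 -1 -6 W
7 30/37 30/97 345/3589 -3465/3589 0 -6 N
final 0 -7 E

n=0: pose=(0,-7,E); sL=12/41, sR=60/313; mL=-582/12833, mR=-4986/12833; mL+mR=-5568/12833 → advance -1; mR−mL=-4404/12833 → turn -1·90°
n=1: pose=(-1,-7,S); sL=5/24, sR=1/3; mL=-11/48, mR=-3/8; mL+mR=-29/48 → advance -1; mR−mL=-7/48 → turn -1·90°
n=2: pose=(-1,-6,W); sL=60/157, sR=60/61; mL=-7590/9577, mR=-8370/9577; mL+mR=-15960/9577 → advance -1; mR−mL=-780/9577 → turn -1·90°
n=3: pose=(0,-6,N); sL=30/37, sR=30/97; mL=345/3589, mR=-3465/3589; mL+mR=-3120/3589 → advance -1; mR−mL=-3810/3589 → turn -1·90°
n=4: pose=(0,-7,E); sL=12/41, sR=60/313; mL=-582/12833, mR=-4986/12833; mL+mR=-5568/12833 → advance -1; mR−mL=-4404/12833 → turn -1·90°
n=5: pose=(-1,-7,S); sL=5/24, sR=1/3; mL=-11/48, mR=-3/8; mL+mR=-29/48 → advance -1; mR−mL=-7/48 → turn -1·90°
n=6: pose=(-1,-6,W); sL=60/157, sR=60/61; mL=-7590/9577, mR=-8370/9577; mL+mR=-15960/9577 → advance -1; mR−mL=-780/9577 → turn -1·90°
n=7: pose=(0,-6,N); sL=30/37, sR=30/97; mL=345/3589, mR=-3465/3589; mL+mR=-3120/3589 → advance -1; mR−mL=-3810/3589 → turn -1·90°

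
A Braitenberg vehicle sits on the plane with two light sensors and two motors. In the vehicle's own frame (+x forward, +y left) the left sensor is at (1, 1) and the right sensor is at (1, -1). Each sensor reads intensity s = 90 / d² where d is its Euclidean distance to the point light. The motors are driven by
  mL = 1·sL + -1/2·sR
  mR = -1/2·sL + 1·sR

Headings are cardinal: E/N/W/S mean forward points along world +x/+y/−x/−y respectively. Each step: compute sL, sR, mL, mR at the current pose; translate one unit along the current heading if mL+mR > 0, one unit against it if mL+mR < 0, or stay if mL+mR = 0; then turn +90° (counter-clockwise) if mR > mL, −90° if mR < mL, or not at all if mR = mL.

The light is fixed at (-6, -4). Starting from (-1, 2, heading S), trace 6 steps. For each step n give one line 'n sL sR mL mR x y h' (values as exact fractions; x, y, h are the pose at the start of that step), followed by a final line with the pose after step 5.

0 90/61 90/41 945/2501 3645/2501 -1 2 S
1 5/4 45/26 5/13 115/104 -1 1 E
2 90/61 18/17 981/1037 333/1037 0 1 N
3 45/49 45/37 1125/3626 2745/3626 0 2 E
4 18/17 90/113 1269/1921 513/1921 1 2 N
5 45/64 9/10 81/320 351/640 1 3 E
final 2 3 N

n=0: pose=(-1,2,S); sL=90/61, sR=90/41; mL=945/2501, mR=3645/2501; mL+mR=4590/2501 → advance +1; mR−mL=2700/2501 → turn +1·90°
n=1: pose=(-1,1,E); sL=5/4, sR=45/26; mL=5/13, mR=115/104; mL+mR=155/104 → advance +1; mR−mL=75/104 → turn +1·90°
n=2: pose=(0,1,N); sL=90/61, sR=18/17; mL=981/1037, mR=333/1037; mL+mR=1314/1037 → advance +1; mR−mL=-648/1037 → turn -1·90°
n=3: pose=(0,2,E); sL=45/49, sR=45/37; mL=1125/3626, mR=2745/3626; mL+mR=1935/1813 → advance +1; mR−mL=810/1813 → turn +1·90°
n=4: pose=(1,2,N); sL=18/17, sR=90/113; mL=1269/1921, mR=513/1921; mL+mR=1782/1921 → advance +1; mR−mL=-756/1921 → turn -1·90°
n=5: pose=(1,3,E); sL=45/64, sR=9/10; mL=81/320, mR=351/640; mL+mR=513/640 → advance +1; mR−mL=189/640 → turn +1·90°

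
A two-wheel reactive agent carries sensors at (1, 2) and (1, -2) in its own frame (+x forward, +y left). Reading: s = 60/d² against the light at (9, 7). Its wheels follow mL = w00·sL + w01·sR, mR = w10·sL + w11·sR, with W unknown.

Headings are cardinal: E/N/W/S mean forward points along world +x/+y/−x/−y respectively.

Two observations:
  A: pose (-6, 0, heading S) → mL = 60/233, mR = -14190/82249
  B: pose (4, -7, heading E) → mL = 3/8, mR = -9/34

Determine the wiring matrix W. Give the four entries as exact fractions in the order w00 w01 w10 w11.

1 0 -1 1/2

obs A: pose=(-6,0,S) → sL=60/233, sR=60/353, mL=60/233, mR=-14190/82249
obs B: pose=(4,-7,E) → sL=3/8, sR=15/68, mL=3/8, mR=-9/34
sensor matrix S = [[60/233, 60/353], [3/8, 15/68]]; det S = -19395/2796466
solve [mL_A; mL_B] = S·[w00; w01] and [mR_A; mR_B] = S·[w10; w11]:
  w00 = 1, w01 = 0, w10 = -1, w11 = 1/2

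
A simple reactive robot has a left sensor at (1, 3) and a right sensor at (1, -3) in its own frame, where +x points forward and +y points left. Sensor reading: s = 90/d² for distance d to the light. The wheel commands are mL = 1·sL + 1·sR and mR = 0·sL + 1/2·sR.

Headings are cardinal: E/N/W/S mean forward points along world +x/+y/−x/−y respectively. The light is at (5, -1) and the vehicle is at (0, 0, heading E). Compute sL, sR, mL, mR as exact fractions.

45/16 9/2 117/16 9/4

left sensor world pos  = (1, 3); dL² = 32
right sensor world pos = (1, -3); dR² = 20
sL = 90/32 = 45/16
sR = 90/20 = 9/2
mL = 1·sL + 1·sR = 117/16
mR = 0·sL + 1/2·sR = 9/4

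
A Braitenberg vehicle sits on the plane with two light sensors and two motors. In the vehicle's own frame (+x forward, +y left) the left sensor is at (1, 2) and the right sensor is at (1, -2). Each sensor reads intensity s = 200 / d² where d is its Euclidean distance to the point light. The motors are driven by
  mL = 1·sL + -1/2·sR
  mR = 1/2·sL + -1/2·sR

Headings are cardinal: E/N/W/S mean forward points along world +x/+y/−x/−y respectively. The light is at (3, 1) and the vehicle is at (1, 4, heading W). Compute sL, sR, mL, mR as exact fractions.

20 100/17 290/17 120/17

left sensor world pos  = (0, 2); dL² = 10
right sensor world pos = (0, 6); dR² = 34
sL = 200/10 = 20
sR = 200/34 = 100/17
mL = 1·sL + -1/2·sR = 290/17
mR = 1/2·sL + -1/2·sR = 120/17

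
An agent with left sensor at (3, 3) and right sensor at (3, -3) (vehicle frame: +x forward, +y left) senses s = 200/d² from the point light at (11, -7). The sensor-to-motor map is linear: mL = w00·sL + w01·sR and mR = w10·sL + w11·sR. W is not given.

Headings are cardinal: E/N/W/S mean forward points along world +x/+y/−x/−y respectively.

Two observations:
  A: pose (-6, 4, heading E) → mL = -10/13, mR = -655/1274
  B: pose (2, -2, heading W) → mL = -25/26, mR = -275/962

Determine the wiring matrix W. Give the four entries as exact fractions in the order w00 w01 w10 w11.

obs A: pose=(-6,4,E) → sL=25/49, sR=10/13, mL=-10/13, mR=-655/1274
obs B: pose=(2,-2,W) → sL=50/37, sR=25/26, mL=-25/26, mR=-275/962
sensor matrix S = [[25/49, 10/13], [50/37, 25/26]]; det S = -25875/47138
solve [mL_A; mL_B] = S·[w00; w01] and [mR_A; mR_B] = S·[w10; w11]:
  w00 = 0, w01 = -1, w10 = 1/2, w11 = -1

0 -1 1/2 -1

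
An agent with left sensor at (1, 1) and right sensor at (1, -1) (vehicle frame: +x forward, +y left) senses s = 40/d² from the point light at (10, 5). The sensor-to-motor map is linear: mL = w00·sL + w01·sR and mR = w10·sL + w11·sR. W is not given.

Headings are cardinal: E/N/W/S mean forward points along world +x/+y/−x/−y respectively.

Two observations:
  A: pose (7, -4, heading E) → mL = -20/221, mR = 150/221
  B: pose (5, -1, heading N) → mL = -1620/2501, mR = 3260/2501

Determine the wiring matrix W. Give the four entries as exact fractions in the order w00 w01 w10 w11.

obs A: pose=(7,-4,E) → sL=10/17, sR=5/13, mL=-20/221, mR=150/221
obs B: pose=(5,-1,N) → sL=40/61, sR=40/41, mL=-1620/2501, mR=3260/2501
sensor matrix S = [[10/17, 5/13], [40/61, 40/41]]; det S = 177800/552721
solve [mL_A; mL_B] = S·[w00; w01] and [mR_A; mR_B] = S·[w10; w11]:
  w00 = 1/2, w01 = -1, w10 = 1/2, w11 = 1

1/2 -1 1/2 1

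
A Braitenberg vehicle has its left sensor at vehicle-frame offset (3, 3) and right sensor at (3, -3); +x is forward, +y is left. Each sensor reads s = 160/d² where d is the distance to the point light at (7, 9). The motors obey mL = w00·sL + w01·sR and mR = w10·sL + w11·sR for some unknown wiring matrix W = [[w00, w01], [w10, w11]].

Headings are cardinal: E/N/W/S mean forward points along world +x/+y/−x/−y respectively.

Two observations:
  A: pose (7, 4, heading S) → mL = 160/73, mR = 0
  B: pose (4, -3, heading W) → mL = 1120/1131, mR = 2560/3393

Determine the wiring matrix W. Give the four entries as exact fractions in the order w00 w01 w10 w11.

obs A: pose=(7,4,S) → sL=160/73, sR=160/73, mL=160/73, mR=0
obs B: pose=(4,-3,W) → sL=160/261, sR=160/117, mL=1120/1131, mR=2560/3393
sensor matrix S = [[160/73, 160/73], [160/261, 160/117]]; det S = 409600/247689
solve [mL_A; mL_B] = S·[w00; w01] and [mR_A; mR_B] = S·[w10; w11]:
  w00 = 1/2, w01 = 1/2, w10 = -1, w11 = 1

1/2 1/2 -1 1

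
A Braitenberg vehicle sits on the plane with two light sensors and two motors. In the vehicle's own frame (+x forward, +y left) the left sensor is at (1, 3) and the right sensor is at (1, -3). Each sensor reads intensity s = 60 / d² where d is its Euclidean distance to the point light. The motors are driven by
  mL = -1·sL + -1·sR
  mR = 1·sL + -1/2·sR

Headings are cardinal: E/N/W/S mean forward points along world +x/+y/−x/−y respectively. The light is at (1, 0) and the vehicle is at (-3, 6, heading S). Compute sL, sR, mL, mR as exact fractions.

left sensor world pos  = (0, 5); dL² = 26
right sensor world pos = (-6, 5); dR² = 74
sL = 60/26 = 30/13
sR = 60/74 = 30/37
mL = -1·sL + -1·sR = -1500/481
mR = 1·sL + -1/2·sR = 915/481

30/13 30/37 -1500/481 915/481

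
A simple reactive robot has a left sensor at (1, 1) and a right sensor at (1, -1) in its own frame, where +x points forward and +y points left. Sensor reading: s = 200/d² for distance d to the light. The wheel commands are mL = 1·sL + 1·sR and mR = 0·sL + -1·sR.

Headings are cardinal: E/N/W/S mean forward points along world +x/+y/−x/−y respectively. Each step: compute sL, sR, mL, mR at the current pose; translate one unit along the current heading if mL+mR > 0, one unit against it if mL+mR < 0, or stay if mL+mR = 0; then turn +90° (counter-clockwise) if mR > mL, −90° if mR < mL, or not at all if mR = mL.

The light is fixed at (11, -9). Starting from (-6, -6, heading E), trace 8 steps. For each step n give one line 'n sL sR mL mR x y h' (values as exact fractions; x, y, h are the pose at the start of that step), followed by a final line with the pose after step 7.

0 25/34 10/13 665/442 -10/13 -6 -6 E
1 200/229 200/293 104400/67097 -200/293 -5 -6 S
2 20/29 100/149 5880/4321 -100/149 -5 -7 W
3 200/333 40/53 23920/17649 -40/53 -6 -7 N
4 25/34 10/13 665/442 -10/13 -6 -6 E
5 200/229 200/293 104400/67097 -200/293 -5 -6 S
6 20/29 100/149 5880/4321 -100/149 -5 -7 W
7 200/333 40/53 23920/17649 -40/53 -6 -7 N
final -6 -6 E

n=0: pose=(-6,-6,E); sL=25/34, sR=10/13; mL=665/442, mR=-10/13; mL+mR=25/34 → advance +1; mR−mL=-1005/442 → turn -1·90°
n=1: pose=(-5,-6,S); sL=200/229, sR=200/293; mL=104400/67097, mR=-200/293; mL+mR=200/229 → advance +1; mR−mL=-150200/67097 → turn -1·90°
n=2: pose=(-5,-7,W); sL=20/29, sR=100/149; mL=5880/4321, mR=-100/149; mL+mR=20/29 → advance +1; mR−mL=-8780/4321 → turn -1·90°
n=3: pose=(-6,-7,N); sL=200/333, sR=40/53; mL=23920/17649, mR=-40/53; mL+mR=200/333 → advance +1; mR−mL=-37240/17649 → turn -1·90°
n=4: pose=(-6,-6,E); sL=25/34, sR=10/13; mL=665/442, mR=-10/13; mL+mR=25/34 → advance +1; mR−mL=-1005/442 → turn -1·90°
n=5: pose=(-5,-6,S); sL=200/229, sR=200/293; mL=104400/67097, mR=-200/293; mL+mR=200/229 → advance +1; mR−mL=-150200/67097 → turn -1·90°
n=6: pose=(-5,-7,W); sL=20/29, sR=100/149; mL=5880/4321, mR=-100/149; mL+mR=20/29 → advance +1; mR−mL=-8780/4321 → turn -1·90°
n=7: pose=(-6,-7,N); sL=200/333, sR=40/53; mL=23920/17649, mR=-40/53; mL+mR=200/333 → advance +1; mR−mL=-37240/17649 → turn -1·90°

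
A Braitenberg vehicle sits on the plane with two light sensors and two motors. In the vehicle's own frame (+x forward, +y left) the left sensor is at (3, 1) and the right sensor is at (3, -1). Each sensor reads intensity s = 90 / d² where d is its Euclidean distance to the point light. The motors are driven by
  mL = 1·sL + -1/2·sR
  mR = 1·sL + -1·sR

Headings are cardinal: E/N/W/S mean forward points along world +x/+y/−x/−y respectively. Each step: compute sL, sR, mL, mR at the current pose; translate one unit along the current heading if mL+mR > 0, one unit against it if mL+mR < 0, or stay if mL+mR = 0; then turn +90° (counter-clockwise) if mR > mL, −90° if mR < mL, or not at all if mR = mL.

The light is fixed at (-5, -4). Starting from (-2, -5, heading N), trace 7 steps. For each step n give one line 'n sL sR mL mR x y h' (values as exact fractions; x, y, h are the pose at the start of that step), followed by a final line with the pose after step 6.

n=0: pose=(-2,-5,N); sL=45/4, sR=9/2; mL=9, mR=27/4; mL+mR=63/4 → advance +1; mR−mL=-9/4 → turn -1·90°
n=1: pose=(-2,-4,E); sL=90/37, sR=90/37; mL=45/37, mR=0; mL+mR=45/37 → advance +1; mR−mL=-45/37 → turn -1·90°
n=2: pose=(-1,-4,S); sL=45/17, sR=5; mL=5/34, mR=-40/17; mL+mR=-75/34 → advance -1; mR−mL=-5/2 → turn -1·90°
n=3: pose=(-1,-3,W); sL=90, sR=18; mL=81, mR=72; mL+mR=153 → advance +1; mR−mL=-9 → turn -1·90°
n=4: pose=(-2,-3,N); sL=9/2, sR=45/16; mL=99/32, mR=27/16; mL+mR=153/32 → advance +1; mR−mL=-45/32 → turn -1·90°
n=5: pose=(-2,-2,E); sL=2, sR=90/37; mL=29/37, mR=-16/37; mL+mR=13/37 → advance +1; mR−mL=-45/37 → turn -1·90°
n=6: pose=(-1,-2,S); sL=45/13, sR=9; mL=-27/26, mR=-72/13; mL+mR=-171/26 → advance -1; mR−mL=-9/2 → turn -1·90°

0 45/4 9/2 9 27/4 -2 -5 N
1 90/37 90/37 45/37 0 -2 -4 E
2 45/17 5 5/34 -40/17 -1 -4 S
3 90 18 81 72 -1 -3 W
4 9/2 45/16 99/32 27/16 -2 -3 N
5 2 90/37 29/37 -16/37 -2 -2 E
6 45/13 9 -27/26 -72/13 -1 -2 S
final -1 -1 W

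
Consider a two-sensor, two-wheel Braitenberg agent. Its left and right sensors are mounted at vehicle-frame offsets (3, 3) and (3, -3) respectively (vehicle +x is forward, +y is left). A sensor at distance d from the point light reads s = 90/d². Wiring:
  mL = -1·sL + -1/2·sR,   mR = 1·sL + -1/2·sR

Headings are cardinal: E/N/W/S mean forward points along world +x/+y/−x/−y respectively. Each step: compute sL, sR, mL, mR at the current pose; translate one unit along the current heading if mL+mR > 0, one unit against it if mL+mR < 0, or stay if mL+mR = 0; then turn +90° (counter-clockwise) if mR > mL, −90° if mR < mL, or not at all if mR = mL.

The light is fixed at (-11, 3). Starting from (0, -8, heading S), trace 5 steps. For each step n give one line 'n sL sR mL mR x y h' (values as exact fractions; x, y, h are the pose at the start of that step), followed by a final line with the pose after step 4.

0 45/196 9/26 -513/1274 36/637 0 -8 S
1 18/49 18/73 -1755/3577 873/3577 0 -7 E
2 45/49 45/109 -12015/10682 7605/10682 -1 -7 N
3 18/49 90/113 -4239/5537 -171/5537 -1 -8 W
4 45/196 9/26 -513/1274 36/637 0 -8 S
final 0 -7 E

n=0: pose=(0,-8,S); sL=45/196, sR=9/26; mL=-513/1274, mR=36/637; mL+mR=-9/26 → advance -1; mR−mL=45/98 → turn +1·90°
n=1: pose=(0,-7,E); sL=18/49, sR=18/73; mL=-1755/3577, mR=873/3577; mL+mR=-18/73 → advance -1; mR−mL=36/49 → turn +1·90°
n=2: pose=(-1,-7,N); sL=45/49, sR=45/109; mL=-12015/10682, mR=7605/10682; mL+mR=-45/109 → advance -1; mR−mL=90/49 → turn +1·90°
n=3: pose=(-1,-8,W); sL=18/49, sR=90/113; mL=-4239/5537, mR=-171/5537; mL+mR=-90/113 → advance -1; mR−mL=36/49 → turn +1·90°
n=4: pose=(0,-8,S); sL=45/196, sR=9/26; mL=-513/1274, mR=36/637; mL+mR=-9/26 → advance -1; mR−mL=45/98 → turn +1·90°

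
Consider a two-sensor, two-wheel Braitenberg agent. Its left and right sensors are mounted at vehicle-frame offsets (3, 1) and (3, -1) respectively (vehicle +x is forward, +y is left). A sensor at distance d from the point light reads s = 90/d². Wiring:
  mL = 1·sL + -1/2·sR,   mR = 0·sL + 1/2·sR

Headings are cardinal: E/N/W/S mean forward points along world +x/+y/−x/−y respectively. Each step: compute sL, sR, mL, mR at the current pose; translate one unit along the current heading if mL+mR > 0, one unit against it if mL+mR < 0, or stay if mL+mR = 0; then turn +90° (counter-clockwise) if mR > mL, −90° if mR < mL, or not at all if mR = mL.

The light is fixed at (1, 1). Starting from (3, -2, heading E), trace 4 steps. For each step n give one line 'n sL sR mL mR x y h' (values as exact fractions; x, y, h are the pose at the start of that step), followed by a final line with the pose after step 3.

n=0: pose=(3,-2,E); sL=90/29, sR=90/41; mL=2385/1189, mR=45/41; mL+mR=90/29 → advance +1; mR−mL=-1080/1189 → turn -1·90°
n=1: pose=(4,-2,S); sL=45/26, sR=9/4; mL=63/104, mR=9/8; mL+mR=45/26 → advance +1; mR−mL=27/52 → turn +1·90°
n=2: pose=(4,-3,E); sL=2, sR=90/61; mL=77/61, mR=45/61; mL+mR=2 → advance +1; mR−mL=-32/61 → turn -1·90°
n=3: pose=(5,-3,S); sL=45/37, sR=45/29; mL=945/2146, mR=45/58; mL+mR=45/37 → advance +1; mR−mL=360/1073 → turn +1·90°

0 90/29 90/41 2385/1189 45/41 3 -2 E
1 45/26 9/4 63/104 9/8 4 -2 S
2 2 90/61 77/61 45/61 4 -3 E
3 45/37 45/29 945/2146 45/58 5 -3 S
final 5 -4 E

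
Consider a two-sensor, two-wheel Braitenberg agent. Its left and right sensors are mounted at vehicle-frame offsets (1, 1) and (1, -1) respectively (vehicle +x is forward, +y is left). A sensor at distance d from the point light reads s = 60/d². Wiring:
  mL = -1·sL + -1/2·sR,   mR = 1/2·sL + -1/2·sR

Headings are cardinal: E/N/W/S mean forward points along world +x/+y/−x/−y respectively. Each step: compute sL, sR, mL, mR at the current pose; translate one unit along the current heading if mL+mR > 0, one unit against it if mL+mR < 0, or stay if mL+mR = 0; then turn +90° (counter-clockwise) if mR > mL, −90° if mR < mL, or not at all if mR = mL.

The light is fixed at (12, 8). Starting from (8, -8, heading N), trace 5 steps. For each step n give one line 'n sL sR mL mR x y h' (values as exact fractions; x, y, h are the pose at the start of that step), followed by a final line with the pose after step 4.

0 6/25 10/39 -359/975 -8/975 8 -8 N
1 60/349 60/281 -27330/98069 -2040/98069 8 -9 W
2 15/82 3/17 -189/697 9/2788 9 -9 S
3 60/229 60/293 -24450/67097 1920/67097 9 -8 E
4 6/25 10/39 -359/975 -8/975 8 -8 N
final 8 -9 W

n=0: pose=(8,-8,N); sL=6/25, sR=10/39; mL=-359/975, mR=-8/975; mL+mR=-367/975 → advance -1; mR−mL=9/25 → turn +1·90°
n=1: pose=(8,-9,W); sL=60/349, sR=60/281; mL=-27330/98069, mR=-2040/98069; mL+mR=-29370/98069 → advance -1; mR−mL=90/349 → turn +1·90°
n=2: pose=(9,-9,S); sL=15/82, sR=3/17; mL=-189/697, mR=9/2788; mL+mR=-747/2788 → advance -1; mR−mL=45/164 → turn +1·90°
n=3: pose=(9,-8,E); sL=60/229, sR=60/293; mL=-24450/67097, mR=1920/67097; mL+mR=-22530/67097 → advance -1; mR−mL=90/229 → turn +1·90°
n=4: pose=(8,-8,N); sL=6/25, sR=10/39; mL=-359/975, mR=-8/975; mL+mR=-367/975 → advance -1; mR−mL=9/25 → turn +1·90°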